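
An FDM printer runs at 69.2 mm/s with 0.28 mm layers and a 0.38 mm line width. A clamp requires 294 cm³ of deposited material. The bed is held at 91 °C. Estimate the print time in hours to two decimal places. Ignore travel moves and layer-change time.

Line area = 0.28 × 0.38, so 0.1064 mm².
Toolpath length = 294 cm³ / 0.1064 mm² = 294000 / 0.1064 = 2763157.9 mm.
Extrusion time: 2763157.9 / 69.2 → 39930 s.
In the requested units: 39930 s = 11.09 hours.

11.09 hours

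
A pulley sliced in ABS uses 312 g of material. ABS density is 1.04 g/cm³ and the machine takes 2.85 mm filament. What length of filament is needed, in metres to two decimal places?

Extruded volume: 312/1.04 = 300 cm³ (300000 mm³).
Cross-section of 2.85 mm filament: π·(2.85/2)² = 6.3794 mm².
Length = 300000 / 6.3794 = 47026.37 mm = 47.03 m.

47.03 m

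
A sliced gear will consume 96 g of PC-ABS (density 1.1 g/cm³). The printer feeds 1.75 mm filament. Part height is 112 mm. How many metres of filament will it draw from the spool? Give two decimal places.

36.28 m

Extruded volume: 96/1.1 = 87.2727 cm³ (87272.7 mm³).
Filament cross-section = π × (1.75/2)² = 2.4053 mm².
L = V/A = 87272.7/2.4053 = 36283.5 mm → 36.28 m.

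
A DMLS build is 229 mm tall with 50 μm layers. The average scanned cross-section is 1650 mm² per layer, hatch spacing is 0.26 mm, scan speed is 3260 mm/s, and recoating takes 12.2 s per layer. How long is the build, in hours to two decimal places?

Number of layers: 229 / 0.05 → 4580 (rounded up).
Per-layer scan distance = 1650 / 0.26 = 6346.2 mm.
Per-layer scan time = 6346.2 / 3260, so 1.9467 s.
Per-layer time = 1.9467 + 12.2 = 14.1467 s.
Total: 4580 × 14.1467 s = 64791.886 s → 18.00 hours.

18.00 hours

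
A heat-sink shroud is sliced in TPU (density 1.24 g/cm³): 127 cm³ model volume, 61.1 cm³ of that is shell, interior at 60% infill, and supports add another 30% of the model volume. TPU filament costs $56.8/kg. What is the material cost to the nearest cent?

$9.77

Interior volume = 127 − 61.1 = 65.9 cm³.
Infill volume = 0.60 × 65.9 = 39.54 cm³.
Support: 0.30 × 127 → 38.1 cm³.
Deposited volume = 61.1 + 39.54 + 38.1, so 138.74 cm³.
Mass: 138.74 × 1.24 → 172.0376 g.
At $56.8/kg: 172.0376/1000 × 56.8 = $9.77.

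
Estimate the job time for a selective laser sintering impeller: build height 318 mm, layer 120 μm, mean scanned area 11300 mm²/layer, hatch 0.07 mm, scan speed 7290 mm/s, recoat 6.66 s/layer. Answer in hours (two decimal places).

Layer count = ceil(318 / 0.12) = 2650.
Hatch length per layer: 11300 / 0.07 → 161428.6 mm.
Laser time per layer = 161428.6 / 7290, so 22.1438 s.
Layer cycle: 22.1438 + 6.66 → 28.8038 s.
Total: 2650 × 28.8038 s = 76330.07 s → 21.20 hours.

21.20 hours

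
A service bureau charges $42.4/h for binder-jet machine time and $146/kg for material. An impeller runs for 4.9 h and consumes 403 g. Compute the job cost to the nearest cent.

$266.60

Machine-time cost = 42.4 × 4.9 = $207.76.
Feedstock cost = 146 × 403/1000, so $58.838.
Job cost: 207.76 + 58.838 = 266.598 ≈ $266.60.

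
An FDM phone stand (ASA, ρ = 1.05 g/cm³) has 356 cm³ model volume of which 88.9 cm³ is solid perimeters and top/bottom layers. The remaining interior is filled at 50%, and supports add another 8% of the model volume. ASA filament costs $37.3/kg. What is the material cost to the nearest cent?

$9.83

Infill region = 356 − 88.9, so 267.1 cm³.
Deposited infill: 0.50 × 267.1 → 133.55 cm³.
Support = 0.08 × 356 = 28.48 cm³.
Total printed volume = 88.9 + 133.55 + 28.48 = 250.93 cm³.
Mass = 250.93 × 1.05 = 263.4765 g.
At $37.3/kg: 263.4765/1000 × 37.3 = $9.83.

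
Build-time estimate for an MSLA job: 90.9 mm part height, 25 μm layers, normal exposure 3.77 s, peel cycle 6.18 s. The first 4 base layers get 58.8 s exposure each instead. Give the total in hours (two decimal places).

10.11 hours

Number of layers: 90.9 / 0.025 → 3636 (rounded up).
Bottom layers = 4 × (58.8 + 6.18) = 259.92 s.
Remaining layers: 3632 × (3.77 + 6.18) → 36138.4 s.
Sum: 259.92 + 36138.4 = 36398.32 s → 10.11 hours.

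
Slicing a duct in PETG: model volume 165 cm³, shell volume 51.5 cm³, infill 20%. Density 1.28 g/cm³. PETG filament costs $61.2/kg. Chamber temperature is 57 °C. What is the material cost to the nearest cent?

$5.81

Volume inside the shell: 165 − 51.5 → 113.5 cm³.
Infill deposited = 0.20 × 113.5 = 22.7 cm³.
Total printed volume = 51.5 + 22.7 = 74.2 cm³.
Mass = 74.2 × 1.28, so 94.976 g.
At $61.2/kg: 94.976/1000 × 61.2 = $5.81.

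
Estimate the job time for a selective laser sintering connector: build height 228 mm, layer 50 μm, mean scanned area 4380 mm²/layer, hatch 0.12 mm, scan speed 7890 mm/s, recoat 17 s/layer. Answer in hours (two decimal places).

27.39 hours

Number of layers: 228 / 0.05 → 4560 (rounded up).
Hatch length per layer = 4380 / 0.12 = 36500 mm.
Per-layer scan time = 36500 / 7890, so 4.6261 s.
Layer cycle: 4.6261 + 17 → 21.6261 s.
Build time = 4560 × 21.6261 = 98615.016 s = 27.39 hours.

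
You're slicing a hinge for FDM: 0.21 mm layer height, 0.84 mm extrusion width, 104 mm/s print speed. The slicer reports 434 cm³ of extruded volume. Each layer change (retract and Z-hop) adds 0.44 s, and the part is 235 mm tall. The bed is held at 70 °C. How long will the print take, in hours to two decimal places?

Bead cross-section = 0.21 × 0.84 = 0.1764 mm².
Total extruded path = 434000/0.1764 = 2460317.5 mm.
Extrusion time: 2460317.5 / 104 → 23656.9 s.
Layer count = ceil(235 / 0.21) = 1120.
Non-print overhead = 1120 × 0.44, so 492.8 s.
Total = 23656.9 + 492.8 = 24149.7 s = 6.71 hours.

6.71 hours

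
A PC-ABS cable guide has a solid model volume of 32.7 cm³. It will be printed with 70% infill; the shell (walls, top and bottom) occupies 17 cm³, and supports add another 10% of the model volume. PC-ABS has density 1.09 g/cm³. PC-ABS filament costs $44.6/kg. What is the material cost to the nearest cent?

$1.52

Volume inside the shell = 32.7 − 17 = 15.7 cm³.
Infill volume: 0.70 × 15.7 → 10.99 cm³.
Support = 0.10 × 32.7 = 3.27 cm³.
Total extruded = 17 + 10.99 + 3.27 = 31.26 cm³.
Mass: 31.26 × 1.09 → 34.0734 g.
Cost = 34.0734 g / 1000 × $44.6/kg = $1.52.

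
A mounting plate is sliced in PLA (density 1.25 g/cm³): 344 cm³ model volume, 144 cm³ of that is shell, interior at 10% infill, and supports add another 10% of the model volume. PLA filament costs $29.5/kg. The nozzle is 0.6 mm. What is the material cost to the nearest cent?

Volume inside the shell: 344 − 144 → 200 cm³.
Infill deposited = 0.10 × 200 = 20 cm³.
Support = 0.10 × 344 = 34.4 cm³.
Total extruded = 144 + 20 + 34.4 = 198.4 cm³.
Mass = 198.4 × 1.25 = 248 g.
Cost = 248 g / 1000 × $29.5/kg = $7.32.

$7.32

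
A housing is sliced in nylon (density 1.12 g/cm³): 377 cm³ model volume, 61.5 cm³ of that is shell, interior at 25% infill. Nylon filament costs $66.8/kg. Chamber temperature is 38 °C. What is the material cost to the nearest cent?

Volume inside the shell = 377 − 61.5 = 315.5 cm³.
Infill deposited: 0.25 × 315.5 → 78.875 cm³.
Total printed volume = 61.5 + 78.875 = 140.375 cm³.
Mass = 140.375 × 1.12, so 157.22 g.
Cost = 157.22 g / 1000 × $66.8/kg = $10.50.

$10.50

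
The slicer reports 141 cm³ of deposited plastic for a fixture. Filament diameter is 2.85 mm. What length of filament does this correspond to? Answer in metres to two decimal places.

22.10 m

Cross-section of 2.85 mm filament: π·(2.85/2)² = 6.3794 mm².
Length = 141 cm³ / 6.3794 mm² = 141000 / 6.3794 = 22102.39 mm = 22.10 m.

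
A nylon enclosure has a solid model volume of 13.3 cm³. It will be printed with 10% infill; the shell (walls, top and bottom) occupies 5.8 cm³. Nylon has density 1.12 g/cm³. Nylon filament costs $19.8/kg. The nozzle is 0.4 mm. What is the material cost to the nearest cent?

$0.15

Volume inside the shell = 13.3 − 5.8 = 7.5 cm³.
Infill volume: 0.10 × 7.5 → 0.75 cm³.
Total extruded: 5.8 + 0.75 → 6.55 cm³.
Mass = 6.55 × 1.12, so 7.336 g.
At $19.8/kg: 7.336/1000 × 19.8 = $0.15.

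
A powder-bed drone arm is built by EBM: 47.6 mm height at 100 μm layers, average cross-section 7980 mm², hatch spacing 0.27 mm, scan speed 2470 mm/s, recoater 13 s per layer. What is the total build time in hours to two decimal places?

3.30 hours

Number of layers: 47.6 / 0.1 → 476 (rounded up).
Scan path per layer: 7980 / 0.27 → 29555.6 mm.
Scan time per layer: 29555.6 / 2470 → 11.9658 s.
Per-layer time = 11.9658 + 13, so 24.9658 s.
476 layers × 24.9658 s/layer = 11883.7208 s, i.e. 3.30 hours.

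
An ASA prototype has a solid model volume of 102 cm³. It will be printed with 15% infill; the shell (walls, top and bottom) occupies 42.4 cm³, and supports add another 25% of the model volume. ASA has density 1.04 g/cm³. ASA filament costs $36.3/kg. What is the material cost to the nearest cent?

Infill region: 102 − 42.4 → 59.6 cm³.
Deposited infill = 0.15 × 59.6 = 8.94 cm³.
Support: 0.25 × 102 → 25.5 cm³.
Total extruded = 42.4 + 8.94 + 25.5 = 76.84 cm³.
Mass = 76.84 × 1.04, so 79.9136 g.
At $36.3/kg: 79.9136/1000 × 36.3 = $2.90.

$2.90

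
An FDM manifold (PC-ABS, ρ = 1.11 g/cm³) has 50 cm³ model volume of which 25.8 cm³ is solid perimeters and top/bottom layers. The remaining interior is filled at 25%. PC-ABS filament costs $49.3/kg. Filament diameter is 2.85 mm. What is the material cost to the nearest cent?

Volume inside the shell = 50 − 25.8, so 24.2 cm³.
Infill volume = 0.25 × 24.2, so 6.05 cm³.
Total extruded = 25.8 + 6.05 = 31.85 cm³.
Mass = 31.85 × 1.11 = 35.3535 g.
At $49.3/kg: 35.3535/1000 × 49.3 = $1.74.

$1.74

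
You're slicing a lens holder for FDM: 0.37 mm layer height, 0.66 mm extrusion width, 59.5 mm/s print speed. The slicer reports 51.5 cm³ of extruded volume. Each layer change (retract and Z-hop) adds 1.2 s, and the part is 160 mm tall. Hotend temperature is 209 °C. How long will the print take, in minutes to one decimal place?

67.7 minutes

Bead cross-section: 0.37 × 0.66 → 0.2442 mm².
Toolpath length = 51.5 cm³ / 0.2442 mm² = 51500 / 0.2442 = 210892.7 mm.
Print-move time = 210892.7 / 59.5 = 3544.4 s.
Layers = ⌈160/0.37⌉ = 433.
Layer-change overhead = 433 × 1.2, so 519.6 s.
Total = 3544.4 + 519.6 = 4064 s = 67.7 minutes.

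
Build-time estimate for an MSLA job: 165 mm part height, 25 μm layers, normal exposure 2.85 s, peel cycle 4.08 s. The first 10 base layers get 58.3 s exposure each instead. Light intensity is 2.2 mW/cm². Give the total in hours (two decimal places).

Number of layers: 165 / 0.025 → 6600 (rounded up).
Bottom layers = 10 × (58.3 + 4.08), so 623.8 s.
Regular layers = 6590 × (2.85 + 4.08), so 45668.7 s.
Total = 623.8 + 45668.7 = 46292.5 s = 12.86 hours.

12.86 hours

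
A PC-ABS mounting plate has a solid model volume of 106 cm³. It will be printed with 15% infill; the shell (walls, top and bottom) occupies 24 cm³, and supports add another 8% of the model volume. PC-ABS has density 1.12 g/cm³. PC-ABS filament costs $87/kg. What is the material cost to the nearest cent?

Infill region = 106 − 24, so 82 cm³.
Deposited infill: 0.15 × 82 → 12.3 cm³.
Support: 0.08 × 106 → 8.48 cm³.
Total extruded: 24 + 12.3 + 8.48 → 44.78 cm³.
Mass = 44.78 × 1.12, so 50.1536 g.
At $87/kg: 50.1536/1000 × 87 = $4.36.

$4.36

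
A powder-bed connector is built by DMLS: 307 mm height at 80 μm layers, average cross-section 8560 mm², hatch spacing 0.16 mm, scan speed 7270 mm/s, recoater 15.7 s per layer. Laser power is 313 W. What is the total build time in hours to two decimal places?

24.58 hours

Layers = ⌈307/0.08⌉ = 3838.
Scan path per layer = 8560 / 0.16, so 53500 mm.
Per-layer scan time = 53500 / 7270 = 7.359 s.
Layer cycle = 7.359 + 15.7 = 23.059 s.
Total: 3838 × 23.059 s = 88500.442 s → 24.58 hours.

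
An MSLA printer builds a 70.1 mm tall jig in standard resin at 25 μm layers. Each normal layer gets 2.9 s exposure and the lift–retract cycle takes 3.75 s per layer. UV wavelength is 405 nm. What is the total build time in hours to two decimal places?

Number of layers: 70.1 / 0.025 → 2804 (rounded up).
Per-layer time: 2.9 + 3.75 → 6.65 s.
Total = 2804 × 6.65 = 18646.6 s = 5.18 hours.

5.18 hours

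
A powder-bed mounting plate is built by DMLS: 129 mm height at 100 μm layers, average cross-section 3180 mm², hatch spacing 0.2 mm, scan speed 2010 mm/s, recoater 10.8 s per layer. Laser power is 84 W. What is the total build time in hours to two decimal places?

6.70 hours

Layer count = ceil(129 / 0.1) = 1290.
Per-layer scan distance: 3180 / 0.2 → 15900 mm.
Scan time per layer = 15900 / 2010 = 7.9104 s.
Time per layer = 7.9104 + 10.8 = 18.7104 s.
1290 layers × 18.7104 s/layer = 24136.416 s, i.e. 6.70 hours.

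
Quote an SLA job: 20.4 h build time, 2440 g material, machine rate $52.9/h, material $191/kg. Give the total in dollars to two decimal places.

Machine cost = 52.9 × 20.4, so $1079.16.
Material cost = 191 × 2440/1000, so $466.04.
Job cost: 1079.16 + 466.04 = $1545.20.

$1545.20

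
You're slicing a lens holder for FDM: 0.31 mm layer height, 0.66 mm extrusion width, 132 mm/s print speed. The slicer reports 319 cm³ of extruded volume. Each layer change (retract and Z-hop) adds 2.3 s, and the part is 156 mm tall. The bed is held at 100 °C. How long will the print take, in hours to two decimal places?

3.60 hours

Line area = 0.31 × 0.66, so 0.2046 mm².
Toolpath length = 319 cm³ / 0.2046 mm² = 319000 / 0.2046 = 1559139.8 mm.
Print-move time = 1559139.8 / 132 = 11811.7 s.
Number of layers: 156 / 0.31 → 504 (rounded up).
Z-hop total = 504 × 2.3, so 1159.2 s.
Altogether 11811.7 + 1159.2 = 12970.9 s, i.e. 3.60 hours.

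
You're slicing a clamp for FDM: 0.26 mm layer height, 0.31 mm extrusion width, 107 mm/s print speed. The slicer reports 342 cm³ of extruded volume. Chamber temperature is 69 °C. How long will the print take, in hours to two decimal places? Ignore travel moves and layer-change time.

11.02 hours

Line area: 0.26 × 0.31 → 0.0806 mm².
Path length: 342000 mm³ / 0.0806 mm² → 4243176.2 mm.
Extrusion time = 4243176.2 / 107 = 39655.9 s.
In the requested units: 39655.9 s = 11.02 hours.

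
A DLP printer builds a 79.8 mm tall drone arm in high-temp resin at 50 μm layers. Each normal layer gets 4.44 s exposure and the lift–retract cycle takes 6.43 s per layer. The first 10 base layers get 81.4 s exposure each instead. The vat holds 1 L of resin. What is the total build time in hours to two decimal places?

5.03 hours

Layer count = ceil(79.8 / 0.05) = 1596.
Bottom layers: 10 × (81.4 + 6.43) → 878.3 s.
Normal layers = 1586 × (4.44 + 6.43) = 17239.82 s.
Total = 878.3 + 17239.82 = 18118.12 s = 5.03 hours.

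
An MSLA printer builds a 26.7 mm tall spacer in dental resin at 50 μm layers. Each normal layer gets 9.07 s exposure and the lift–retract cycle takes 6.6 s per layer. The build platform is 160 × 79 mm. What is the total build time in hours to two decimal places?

Number of layers: 26.7 / 0.05 → 534 (rounded up).
Each layer takes = 9.07 + 6.6 = 15.67 s.
Build time: 534 × 15.67 s = 8367.78 s, i.e. 2.32 hours.

2.32 hours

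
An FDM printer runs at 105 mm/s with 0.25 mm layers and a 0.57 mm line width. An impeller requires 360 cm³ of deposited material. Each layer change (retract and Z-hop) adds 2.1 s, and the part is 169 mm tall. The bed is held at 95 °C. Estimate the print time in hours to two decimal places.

Line area = 0.25 × 0.57 = 0.1425 mm².
Total extruded path = 360000/0.1425 = 2526315.8 mm.
Print-move time: 2526315.8 / 105 → 24060.2 s.
Number of layers: 169 / 0.25 → 676 (rounded up).
Non-print overhead: 676 × 2.1 → 1419.6 s.
Total = 24060.2 + 1419.6 = 25479.8 s = 7.08 hours.

7.08 hours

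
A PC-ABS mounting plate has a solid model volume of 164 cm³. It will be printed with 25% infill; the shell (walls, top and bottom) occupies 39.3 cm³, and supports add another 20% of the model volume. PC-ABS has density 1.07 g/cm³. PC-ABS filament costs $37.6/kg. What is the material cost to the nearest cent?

Infill region = 164 − 39.3, so 124.7 cm³.
Infill deposited = 0.25 × 124.7, so 31.175 cm³.
Support = 0.20 × 164, so 32.8 cm³.
Deposited volume = 39.3 + 31.175 + 32.8, so 103.275 cm³.
Mass = 103.275 × 1.07, so 110.50425 g.
Cost = 110.50425 g / 1000 × $37.6/kg = $4.15.

$4.15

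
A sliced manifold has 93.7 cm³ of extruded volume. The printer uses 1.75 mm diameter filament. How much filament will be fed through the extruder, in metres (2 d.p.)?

38.96 m

A = π r² = π × 0.875² = 2.4053 mm².
Length = 93.7 cm³ / 2.4053 mm² = 93700 / 2.4053 = 38955.64 mm = 38.96 m.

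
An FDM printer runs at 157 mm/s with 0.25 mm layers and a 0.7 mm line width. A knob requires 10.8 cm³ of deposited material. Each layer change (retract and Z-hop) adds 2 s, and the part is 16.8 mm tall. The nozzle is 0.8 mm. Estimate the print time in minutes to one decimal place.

8.8 minutes

Line area = 0.25 × 0.7, so 0.175 mm².
Toolpath length = 10.8 cm³ / 0.175 mm² = 10800 / 0.175 = 61714.3 mm.
Extrusion time = 61714.3 / 157, so 393.1 s.
Number of layers: 16.8 / 0.25 → 68 (rounded up).
Non-print overhead = 68 × 2 = 136 s.
Total = 393.1 + 136 = 529.1 s = 8.8 minutes.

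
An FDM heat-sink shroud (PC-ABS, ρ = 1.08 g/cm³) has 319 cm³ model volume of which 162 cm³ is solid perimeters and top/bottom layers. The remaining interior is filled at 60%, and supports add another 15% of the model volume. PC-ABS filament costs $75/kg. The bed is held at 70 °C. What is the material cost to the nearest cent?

$24.63

Interior volume = 319 − 162 = 157 cm³.
Infill volume: 0.60 × 157 → 94.2 cm³.
Support = 0.15 × 319, so 47.85 cm³.
Total extruded: 162 + 94.2 + 47.85 → 304.05 cm³.
Mass = 304.05 × 1.08 = 328.374 g.
At $75/kg: 328.374/1000 × 75 = $24.63.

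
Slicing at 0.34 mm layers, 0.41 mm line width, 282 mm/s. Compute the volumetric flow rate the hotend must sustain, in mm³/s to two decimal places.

39.31

Bead cross-section = 0.34 × 0.41 = 0.1394 mm².
Q = v·A = 282 × 0.1394 = 39.31 mm³/s.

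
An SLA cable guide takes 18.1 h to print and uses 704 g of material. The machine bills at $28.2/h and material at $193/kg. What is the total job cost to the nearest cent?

Time charge = 28.2 × 18.1 = $510.42.
Material charge = 193 × 704/1000, so $135.872.
Total = 510.42 + 135.872 = 646.292 ≈ $646.29.

$646.29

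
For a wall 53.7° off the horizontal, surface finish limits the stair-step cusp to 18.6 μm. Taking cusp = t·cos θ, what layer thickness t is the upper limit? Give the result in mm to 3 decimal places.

Layer height = cusp / cos(53.7°) = 0.0186 / 0.5920 = 0.031 mm.

0.031 mm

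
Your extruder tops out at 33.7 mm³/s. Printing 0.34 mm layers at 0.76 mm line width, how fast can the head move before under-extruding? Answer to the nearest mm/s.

Extrusion cross-section = 0.34 × 0.76, so 0.2584 mm².
v_max = Q/A = 33.7/0.2584 = 130.42 mm/s → 130 mm/s.

130 mm/s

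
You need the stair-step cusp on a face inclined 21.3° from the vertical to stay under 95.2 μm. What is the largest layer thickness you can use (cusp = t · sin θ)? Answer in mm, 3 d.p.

Layer height = cusp / sin(21.3°) = 0.0952 / 0.3633 = 0.262 mm.

0.262 mm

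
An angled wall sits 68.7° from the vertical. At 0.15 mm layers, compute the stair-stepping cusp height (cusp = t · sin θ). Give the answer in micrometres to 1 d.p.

sin(68.7°) = 0.9317, so cusp = 0.15 × 0.9317 = 0.139755 mm → 139.8 μm.

139.8 μm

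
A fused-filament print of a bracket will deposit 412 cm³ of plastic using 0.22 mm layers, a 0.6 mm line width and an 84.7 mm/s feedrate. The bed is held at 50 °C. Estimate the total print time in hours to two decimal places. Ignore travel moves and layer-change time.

Extrusion cross-section = 0.22 × 0.6, so 0.132 mm².
Path length: 412000 mm³ / 0.132 mm² → 3121212.1 mm.
Extrusion time = 3121212.1 / 84.7, so 36850.2 s.
Converting: 36850.2 s = 10.24 hours.

10.24 hours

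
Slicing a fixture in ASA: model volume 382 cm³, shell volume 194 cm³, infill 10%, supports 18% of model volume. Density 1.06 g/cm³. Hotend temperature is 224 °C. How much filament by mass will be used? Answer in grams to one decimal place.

298.5 g

Infill region: 382 − 194 → 188 cm³.
Infill deposited = 0.10 × 188 = 18.8 cm³.
Support = 0.18 × 382, so 68.76 cm³.
Total extruded = 194 + 18.8 + 68.76, so 281.56 cm³.
Mass = 281.56 × 1.06 = 298.4536 g.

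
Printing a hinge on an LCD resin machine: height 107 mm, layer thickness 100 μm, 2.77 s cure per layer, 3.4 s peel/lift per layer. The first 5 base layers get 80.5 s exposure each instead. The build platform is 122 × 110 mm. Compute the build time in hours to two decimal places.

1.94 hours

Layer count = ceil(107 / 0.1) = 1070.
Base layers = 5 × (80.5 + 3.4), so 419.5 s.
Remaining layers = 1065 × (2.77 + 3.4) = 6571.05 s.
Sum: 419.5 + 6571.05 = 6990.55 s → 1.94 hours.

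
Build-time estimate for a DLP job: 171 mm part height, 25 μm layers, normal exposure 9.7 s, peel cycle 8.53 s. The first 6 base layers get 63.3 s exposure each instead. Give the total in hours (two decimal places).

34.73 hours

Number of layers: 171 / 0.025 → 6840 (rounded up).
Burn-in layers: 6 × (63.3 + 8.53) → 430.98 s.
Normal layers = 6834 × (9.7 + 8.53) = 124583.82 s.
Total = 430.98 + 124583.82 = 125014.8 s = 34.73 hours.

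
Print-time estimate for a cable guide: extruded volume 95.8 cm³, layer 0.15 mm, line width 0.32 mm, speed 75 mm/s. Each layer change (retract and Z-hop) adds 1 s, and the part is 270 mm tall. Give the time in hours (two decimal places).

7.89 hours

Line area: 0.15 × 0.32 → 0.048 mm².
Total extruded path = 95800/0.048 = 1995833.3 mm.
Extrusion time = 1995833.3 / 75 = 26611.1 s.
Layer count = ceil(270 / 0.15) = 1800.
Non-print overhead = 1800 × 1 = 1800 s.
Altogether 26611.1 + 1800 = 28411.1 s, i.e. 7.89 hours.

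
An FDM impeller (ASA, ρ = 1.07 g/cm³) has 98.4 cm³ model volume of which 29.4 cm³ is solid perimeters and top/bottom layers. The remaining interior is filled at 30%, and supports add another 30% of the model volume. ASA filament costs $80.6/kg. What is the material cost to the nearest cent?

Infill region = 98.4 − 29.4 = 69 cm³.
Deposited infill = 0.30 × 69 = 20.7 cm³.
Support: 0.30 × 98.4 → 29.52 cm³.
Deposited volume: 29.4 + 20.7 + 29.52 → 79.62 cm³.
Mass = 79.62 × 1.07 = 85.1934 g.
At $80.6/kg: 85.1934/1000 × 80.6 = $6.87.

$6.87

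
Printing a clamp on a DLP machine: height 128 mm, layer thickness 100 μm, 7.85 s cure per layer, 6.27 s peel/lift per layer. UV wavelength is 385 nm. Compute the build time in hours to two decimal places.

Number of layers: 128 / 0.1 → 1280 (rounded up).
Per-layer time = 7.85 + 6.27 = 14.12 s.
Build time: 1280 × 14.12 s = 18073.6 s, i.e. 5.02 hours.

5.02 hours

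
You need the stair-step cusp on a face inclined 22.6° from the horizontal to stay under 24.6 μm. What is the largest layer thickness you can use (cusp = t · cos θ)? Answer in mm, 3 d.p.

cos(22.6°) = 0.9232; t_max = 0.0246/0.9232 = 0.027 mm.

0.027 mm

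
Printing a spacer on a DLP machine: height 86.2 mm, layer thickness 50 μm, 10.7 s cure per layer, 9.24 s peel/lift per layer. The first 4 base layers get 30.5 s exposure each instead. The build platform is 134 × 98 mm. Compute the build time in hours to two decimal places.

9.57 hours

Layers = ⌈86.2/0.05⌉ = 1724.
Base layers = 4 × (30.5 + 9.24) = 158.96 s.
Remaining layers: 1720 × (10.7 + 9.24) → 34296.8 s.
Total = 158.96 + 34296.8 = 34455.76 s = 9.57 hours.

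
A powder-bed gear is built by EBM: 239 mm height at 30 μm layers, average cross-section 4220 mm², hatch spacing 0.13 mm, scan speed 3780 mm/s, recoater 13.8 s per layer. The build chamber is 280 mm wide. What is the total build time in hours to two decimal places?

Layers = ⌈239/0.03⌉ = 7967.
Per-layer scan distance = 4220 / 0.13, so 32461.5 mm.
Scan time per layer: 32461.5 / 3780 → 8.5877 s.
Layer cycle = 8.5877 + 13.8, so 22.3877 s.
Total: 7967 × 22.3877 s = 178362.8059 s → 49.55 hours.

49.55 hours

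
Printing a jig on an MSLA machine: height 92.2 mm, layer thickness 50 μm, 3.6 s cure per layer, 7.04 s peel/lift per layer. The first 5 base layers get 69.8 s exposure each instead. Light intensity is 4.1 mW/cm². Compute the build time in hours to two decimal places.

Layer count = ceil(92.2 / 0.05) = 1844.
Base layers = 5 × (69.8 + 7.04), so 384.2 s.
Remaining layers = 1839 × (3.6 + 7.04) = 19566.96 s.
Total = 384.2 + 19566.96 = 19951.16 s = 5.54 hours.

5.54 hours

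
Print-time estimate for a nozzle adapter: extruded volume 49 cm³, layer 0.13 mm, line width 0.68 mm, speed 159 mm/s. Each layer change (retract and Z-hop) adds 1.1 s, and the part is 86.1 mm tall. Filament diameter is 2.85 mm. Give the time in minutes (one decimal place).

70.3 minutes

Bead cross-section = 0.13 × 0.68 = 0.0884 mm².
Total extruded path = 49000/0.0884 = 554298.6 mm.
Print-move time = 554298.6 / 159 = 3486.2 s.
Layers = ⌈86.1/0.13⌉ = 663.
Layer-change overhead: 663 × 1.1 → 729.3 s.
Total = 3486.2 + 729.3 = 4215.5 s = 70.3 minutes.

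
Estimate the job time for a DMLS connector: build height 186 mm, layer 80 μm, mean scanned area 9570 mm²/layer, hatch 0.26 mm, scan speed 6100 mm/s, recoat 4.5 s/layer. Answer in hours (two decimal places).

6.80 hours

Number of layers: 186 / 0.08 → 2325 (rounded up).
Per-layer scan distance = 9570 / 0.26 = 36807.7 mm.
Per-layer scan time = 36807.7 / 6100, so 6.034 s.
Time per layer = 6.034 + 4.5, so 10.534 s.
Build time = 2325 × 10.534 = 24491.55 s = 6.80 hours.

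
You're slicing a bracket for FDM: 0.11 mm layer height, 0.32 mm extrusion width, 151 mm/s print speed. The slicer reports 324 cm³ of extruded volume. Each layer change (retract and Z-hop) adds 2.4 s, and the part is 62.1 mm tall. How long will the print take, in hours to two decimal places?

17.31 hours

Bead cross-section = 0.11 × 0.32 = 0.0352 mm².
Total extruded path = 324000/0.0352 = 9204545.5 mm.
Time extruding = 9204545.5 / 151, so 60957.3 s.
Number of layers: 62.1 / 0.11 → 565 (rounded up).
Z-hop total = 565 × 2.4, so 1356 s.
Total = 60957.3 + 1356 = 62313.3 s = 17.31 hours.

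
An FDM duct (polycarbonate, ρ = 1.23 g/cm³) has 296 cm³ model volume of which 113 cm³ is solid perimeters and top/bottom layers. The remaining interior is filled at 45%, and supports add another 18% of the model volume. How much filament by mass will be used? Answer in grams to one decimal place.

305.8 g

Volume inside the shell = 296 − 113, so 183 cm³.
Infill volume = 0.45 × 183 = 82.35 cm³.
Support = 0.18 × 296, so 53.28 cm³.
Deposited volume = 113 + 82.35 + 53.28, so 248.63 cm³.
Mass: 248.63 × 1.23 → 305.8149 g.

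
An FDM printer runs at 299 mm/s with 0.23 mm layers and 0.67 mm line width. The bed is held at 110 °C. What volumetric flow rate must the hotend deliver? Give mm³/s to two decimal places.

Extrusion cross-section = 0.23 × 0.67 = 0.1541 mm².
Q = v·A = 299 × 0.1541 = 46.08 mm³/s.

46.08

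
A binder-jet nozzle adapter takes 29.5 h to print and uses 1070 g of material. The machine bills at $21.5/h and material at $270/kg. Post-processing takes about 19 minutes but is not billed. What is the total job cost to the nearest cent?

Machine cost = 21.5 × 29.5, so $634.25.
Feedstock cost = 270 × 1070/1000 = $288.90.
Total = 634.25 + 288.90 = $923.15.

$923.15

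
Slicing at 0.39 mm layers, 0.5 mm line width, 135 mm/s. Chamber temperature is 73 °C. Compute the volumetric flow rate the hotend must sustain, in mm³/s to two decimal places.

26.33

Extrusion cross-section: 0.39 × 0.5 → 0.195 mm².
Q = v·A = 135 × 0.195 = 26.33 mm³/s.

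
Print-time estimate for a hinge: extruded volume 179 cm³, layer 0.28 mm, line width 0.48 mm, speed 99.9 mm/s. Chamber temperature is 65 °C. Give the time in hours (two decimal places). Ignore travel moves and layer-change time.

3.70 hours

Extrusion cross-section: 0.28 × 0.48 → 0.1344 mm².
Path length: 179000 mm³ / 0.1344 mm² → 1331845.2 mm.
Extrusion time = 1331845.2 / 99.9, so 13331.8 s.
13331.8 s = 3.70 hours.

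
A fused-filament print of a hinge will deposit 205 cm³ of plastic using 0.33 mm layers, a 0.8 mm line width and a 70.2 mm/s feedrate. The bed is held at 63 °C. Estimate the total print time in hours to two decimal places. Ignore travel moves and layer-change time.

Extrusion cross-section = 0.33 × 0.8, so 0.264 mm².
Path length: 205000 mm³ / 0.264 mm² → 776515.2 mm.
Time extruding = 776515.2 / 70.2 = 11061.5 s.
11061.5 s = 3.07 hours.

3.07 hours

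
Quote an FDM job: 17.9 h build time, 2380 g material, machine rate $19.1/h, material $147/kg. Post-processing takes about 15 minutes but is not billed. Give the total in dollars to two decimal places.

Machine cost: 19.1 × 17.9 → $341.89.
Material cost: 147 × 2380/1000 → $349.86.
Total = 341.89 + 349.86 = $691.75.

$691.75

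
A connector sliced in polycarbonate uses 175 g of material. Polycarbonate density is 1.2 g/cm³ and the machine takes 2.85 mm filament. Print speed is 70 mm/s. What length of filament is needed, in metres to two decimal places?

Volume = 175 g / 1.2 g·cm⁻³ = 145.8333 cm³ = 145833.3 mm³.
A = π r² = π × 1.425² = 6.3794 mm².
Length = 145833.3 / 6.3794 = 22860.03 mm = 22.86 m.

22.86 m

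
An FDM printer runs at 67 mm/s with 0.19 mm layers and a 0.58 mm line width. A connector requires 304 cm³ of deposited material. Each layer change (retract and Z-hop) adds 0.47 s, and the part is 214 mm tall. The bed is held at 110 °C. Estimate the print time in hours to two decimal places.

11.58 hours

Extrusion cross-section = 0.19 × 0.58 = 0.1102 mm².
Total extruded path = 304000/0.1102 = 2758620.7 mm.
Extrusion time = 2758620.7 / 67 = 41173.4 s.
Layers = ⌈214/0.19⌉ = 1127.
Layer-change overhead = 1127 × 0.47 = 529.69 s.
Altogether 41173.4 + 529.69 = 41703.09 s, i.e. 11.58 hours.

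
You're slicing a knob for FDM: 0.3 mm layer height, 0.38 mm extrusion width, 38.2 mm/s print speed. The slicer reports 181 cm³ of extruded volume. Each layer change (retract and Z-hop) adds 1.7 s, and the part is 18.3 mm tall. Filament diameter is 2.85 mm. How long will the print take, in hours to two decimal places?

Line area = 0.3 × 0.38 = 0.114 mm².
Total extruded path = 181000/0.114 = 1587719.3 mm.
Extrusion time = 1587719.3 / 38.2 = 41563.3 s.
Layer count = ceil(18.3 / 0.3) = 61.
Layer-change overhead: 61 × 1.7 → 103.7 s.
Altogether 41563.3 + 103.7 = 41667 s, i.e. 11.57 hours.

11.57 hours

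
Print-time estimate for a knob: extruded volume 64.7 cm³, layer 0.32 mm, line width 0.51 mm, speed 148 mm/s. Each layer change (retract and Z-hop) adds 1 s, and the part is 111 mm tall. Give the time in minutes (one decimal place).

Extrusion cross-section = 0.32 × 0.51 = 0.1632 mm².
Toolpath length = 64.7 cm³ / 0.1632 mm² = 64700 / 0.1632 = 396446.1 mm.
Extrusion time = 396446.1 / 148, so 2678.7 s.
Layer count = ceil(111 / 0.32) = 347.
Layer-change overhead = 347 × 1 = 347 s.
Total = 2678.7 + 347 = 3025.7 s = 50.4 minutes.

50.4 minutes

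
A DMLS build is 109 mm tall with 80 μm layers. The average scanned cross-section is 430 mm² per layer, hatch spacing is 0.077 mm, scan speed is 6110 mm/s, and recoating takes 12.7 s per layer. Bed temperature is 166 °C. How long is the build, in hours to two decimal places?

5.15 hours

Number of layers: 109 / 0.08 → 1363 (rounded up).
Scan path per layer: 430 / 0.077 → 5584.4 mm.
Laser time per layer: 5584.4 / 6110 → 0.914 s.
Layer cycle = 0.914 + 12.7, so 13.614 s.
Build time = 1363 × 13.614 = 18555.882 s = 5.15 hours.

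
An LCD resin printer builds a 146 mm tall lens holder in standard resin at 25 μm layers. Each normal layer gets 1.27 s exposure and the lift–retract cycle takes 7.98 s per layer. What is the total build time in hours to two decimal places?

Layers = ⌈146/0.025⌉ = 5840.
Each layer takes = 1.27 + 7.98 = 9.25 s.
Build time: 5840 × 9.25 s = 54020 s, i.e. 15.01 hours.

15.01 hours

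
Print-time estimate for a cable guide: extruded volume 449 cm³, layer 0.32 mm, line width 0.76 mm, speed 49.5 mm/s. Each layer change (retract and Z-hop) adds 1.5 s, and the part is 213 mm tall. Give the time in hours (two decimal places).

10.64 hours

Bead cross-section: 0.32 × 0.76 → 0.2432 mm².
Toolpath length = 449 cm³ / 0.2432 mm² = 449000 / 0.2432 = 1846217.1 mm.
Time extruding = 1846217.1 / 49.5, so 37297.3 s.
Layer count = ceil(213 / 0.32) = 666.
Layer-change overhead = 666 × 1.5 = 999 s.
Altogether 37297.3 + 999 = 38296.3 s, i.e. 10.64 hours.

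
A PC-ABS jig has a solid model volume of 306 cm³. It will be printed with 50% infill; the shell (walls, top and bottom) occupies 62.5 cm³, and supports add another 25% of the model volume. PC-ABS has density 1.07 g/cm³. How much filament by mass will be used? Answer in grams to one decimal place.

Volume inside the shell = 306 − 62.5 = 243.5 cm³.
Infill deposited = 0.50 × 243.5 = 121.75 cm³.
Support = 0.25 × 306, so 76.5 cm³.
Total extruded = 62.5 + 121.75 + 76.5 = 260.75 cm³.
Mass = 260.75 × 1.07 = 279.0025 g.

279.0 g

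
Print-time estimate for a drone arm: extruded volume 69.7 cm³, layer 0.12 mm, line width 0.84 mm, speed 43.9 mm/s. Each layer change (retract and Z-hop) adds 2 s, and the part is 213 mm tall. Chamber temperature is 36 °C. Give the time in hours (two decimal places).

5.36 hours

Extrusion cross-section = 0.12 × 0.84, so 0.1008 mm².
Toolpath length = 69.7 cm³ / 0.1008 mm² = 69700 / 0.1008 = 691468.3 mm.
Print-move time: 691468.3 / 43.9 → 15751 s.
Layers = ⌈213/0.12⌉ = 1775.
Layer-change overhead = 1775 × 2 = 3550 s.
Altogether 15751 + 3550 = 19301 s, i.e. 5.36 hours.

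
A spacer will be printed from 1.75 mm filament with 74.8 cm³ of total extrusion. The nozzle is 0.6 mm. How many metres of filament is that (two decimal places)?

31.10 m

Filament cross-section = π × (1.75/2)² = 2.4053 mm².
L = 74800 mm³ / 2.4053 mm² = 31097.99 mm, i.e. 31.10 m.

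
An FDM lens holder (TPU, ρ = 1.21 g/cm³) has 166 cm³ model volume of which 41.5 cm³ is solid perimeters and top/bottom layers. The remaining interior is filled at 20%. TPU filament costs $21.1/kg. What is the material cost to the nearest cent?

$1.70

Infill region = 166 − 41.5 = 124.5 cm³.
Deposited infill: 0.20 × 124.5 → 24.9 cm³.
Deposited volume: 41.5 + 24.9 → 66.4 cm³.
Mass: 66.4 × 1.21 → 80.344 g.
Cost = 80.344 g / 1000 × $21.1/kg = $1.70.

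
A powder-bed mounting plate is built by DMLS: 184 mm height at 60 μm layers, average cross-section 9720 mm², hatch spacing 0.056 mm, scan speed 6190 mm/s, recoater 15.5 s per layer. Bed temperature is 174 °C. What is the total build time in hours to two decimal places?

37.09 hours

Layers = ⌈184/0.06⌉ = 3067.
Hatch length per layer = 9720 / 0.056, so 173571.4 mm.
Laser time per layer = 173571.4 / 6190 = 28.0406 s.
Time per layer = 28.0406 + 15.5 = 43.5406 s.
Total: 3067 × 43.5406 s = 133539.0202 s → 37.09 hours.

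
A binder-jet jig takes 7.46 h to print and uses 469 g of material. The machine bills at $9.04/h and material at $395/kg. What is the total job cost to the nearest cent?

Machine-time cost = 9.04 × 7.46 = $67.4384.
Material charge: 395 × 469/1000 → $185.255.
Total = 67.4384 + 185.255 = 252.6934 ≈ $252.69.

$252.69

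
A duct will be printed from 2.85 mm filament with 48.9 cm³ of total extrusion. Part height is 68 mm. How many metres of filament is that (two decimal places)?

7.67 m

A = π r² = π × 1.425² = 6.3794 mm².
L = 48900 mm³ / 6.3794 mm² = 7665.3 mm, i.e. 7.67 m.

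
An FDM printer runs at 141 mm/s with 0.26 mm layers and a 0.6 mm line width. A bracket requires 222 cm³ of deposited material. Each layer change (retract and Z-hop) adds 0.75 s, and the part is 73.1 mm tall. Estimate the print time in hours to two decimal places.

2.86 hours

Extrusion cross-section: 0.26 × 0.6 → 0.156 mm².
Path length: 222000 mm³ / 0.156 mm² → 1423076.9 mm.
Extrusion time: 1423076.9 / 141 → 10092.7 s.
Layers = ⌈73.1/0.26⌉ = 282.
Layer-change overhead = 282 × 0.75, so 211.5 s.
Total = 10092.7 + 211.5 = 10304.2 s = 2.86 hours.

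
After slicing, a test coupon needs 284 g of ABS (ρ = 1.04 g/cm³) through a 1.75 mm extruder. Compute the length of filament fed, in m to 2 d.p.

Extruded volume: 284/1.04 = 273.0769 cm³ (273076.9 mm³).
Cross-section of 1.75 mm filament: π·(1.75/2)² = 2.4053 mm².
Length = 273076.9 / 2.4053 = 113531.33 mm = 113.53 m.

113.53 m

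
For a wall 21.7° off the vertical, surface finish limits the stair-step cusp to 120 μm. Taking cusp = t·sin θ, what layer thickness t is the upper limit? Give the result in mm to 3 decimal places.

t = h_c / sin θ = 0.12 / 0.3697 = 0.325 mm.

0.325 mm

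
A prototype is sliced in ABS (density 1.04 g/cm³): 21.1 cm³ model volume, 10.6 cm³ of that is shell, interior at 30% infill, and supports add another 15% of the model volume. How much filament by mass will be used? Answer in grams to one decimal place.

17.6 g

Volume inside the shell = 21.1 − 10.6, so 10.5 cm³.
Deposited infill = 0.30 × 10.5, so 3.15 cm³.
Support = 0.15 × 21.1 = 3.165 cm³.
Total extruded = 10.6 + 3.15 + 3.165, so 16.915 cm³.
Mass = 16.915 × 1.04 = 17.5916 g.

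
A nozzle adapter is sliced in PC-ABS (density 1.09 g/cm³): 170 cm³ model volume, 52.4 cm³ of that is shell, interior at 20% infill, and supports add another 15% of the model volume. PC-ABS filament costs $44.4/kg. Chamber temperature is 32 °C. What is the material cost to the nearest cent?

Volume inside the shell: 170 − 52.4 → 117.6 cm³.
Infill deposited = 0.20 × 117.6 = 23.52 cm³.
Support = 0.15 × 170, so 25.5 cm³.
Deposited volume = 52.4 + 23.52 + 25.5 = 101.42 cm³.
Mass: 101.42 × 1.09 → 110.5478 g.
Cost = 110.5478 g / 1000 × $44.4/kg = $4.91.

$4.91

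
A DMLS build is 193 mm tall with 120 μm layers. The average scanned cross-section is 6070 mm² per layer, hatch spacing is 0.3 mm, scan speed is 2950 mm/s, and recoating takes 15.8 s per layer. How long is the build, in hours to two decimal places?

10.13 hours

Layer count = ceil(193 / 0.12) = 1609.
Scan path per layer: 6070 / 0.3 → 20233.3 mm.
Per-layer scan time: 20233.3 / 2950 → 6.8587 s.
Per-layer time = 6.8587 + 15.8 = 22.6587 s.
Build time = 1609 × 22.6587 = 36457.8483 s = 10.13 hours.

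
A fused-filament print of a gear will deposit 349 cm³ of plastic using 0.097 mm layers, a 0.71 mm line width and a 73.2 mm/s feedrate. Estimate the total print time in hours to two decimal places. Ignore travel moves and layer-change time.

19.23 hours

Bead cross-section = 0.097 × 0.71 = 0.06887 mm².
Toolpath length = 349 cm³ / 0.06887 mm² = 349000 / 0.06887 = 5067518.5 mm.
Extrusion time: 5067518.5 / 73.2 → 69228.4 s.
That's 69228.4 s → 19.23 hours.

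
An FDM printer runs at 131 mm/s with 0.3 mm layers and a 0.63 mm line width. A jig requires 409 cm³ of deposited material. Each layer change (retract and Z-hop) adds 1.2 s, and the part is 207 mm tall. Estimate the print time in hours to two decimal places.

4.82 hours

Line area = 0.3 × 0.63 = 0.189 mm².
Total extruded path = 409000/0.189 = 2164021.2 mm.
Time extruding = 2164021.2 / 131, so 16519.2 s.
Number of layers: 207 / 0.3 → 690 (rounded up).
Non-print overhead = 690 × 1.2 = 828 s.
Total = 16519.2 + 828 = 17347.2 s = 4.82 hours.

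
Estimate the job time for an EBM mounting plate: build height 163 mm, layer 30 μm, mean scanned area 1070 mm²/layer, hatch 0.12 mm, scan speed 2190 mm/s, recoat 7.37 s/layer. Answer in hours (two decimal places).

17.27 hours

Number of layers: 163 / 0.03 → 5434 (rounded up).
Scan path per layer: 1070 / 0.12 → 8916.7 mm.
Scan time per layer = 8916.7 / 2190, so 4.0716 s.
Time per layer = 4.0716 + 7.37 = 11.4416 s.
Total: 5434 × 11.4416 s = 62173.6544 s → 17.27 hours.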